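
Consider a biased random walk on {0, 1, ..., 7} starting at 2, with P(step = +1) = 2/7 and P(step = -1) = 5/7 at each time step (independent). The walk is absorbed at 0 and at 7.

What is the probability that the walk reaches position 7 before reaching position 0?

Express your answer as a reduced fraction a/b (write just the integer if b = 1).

Biased walk: p = 2/7, q = 5/7, r = q/p = 5/2
Gambler's ruin: P(hit 7 before 0 | start at 2) = (1 - r^a)/(1 - r^N)
r^2 = 25/4; r^7 = 78125/128
P = (1 - 25/4) / (1 - 78125/128) = -21/4 / -77997/128 = 224/25999

Answer: 224/25999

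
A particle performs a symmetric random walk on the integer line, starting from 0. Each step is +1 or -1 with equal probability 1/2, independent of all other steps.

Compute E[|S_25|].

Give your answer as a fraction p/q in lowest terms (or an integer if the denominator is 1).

S_25 takes values m ≡ 1 (mod 2) with |m| ≤ 25; P(S_25=m) = C(25,(25+m)/2)/2^25.
Total paths: 2^25 = 33554432
Distribution: P(S=-25)=1/33554432, P(S=-23)=25/33554432, P(S=-21)=300/33554432, P(S=-19)=2300/33554432, P(S=-17)=12650/33554432, P(S=-15)=53130/33554432, P(S=-13)=177100/33554432, P(S=-11)=480700/33554432, P(S=-9)=1081575/33554432, P(S=-7)=2042975/33554432, P(S=-5)=3268760/33554432, P(S=-3)=4457400/33554432, P(S=-1)=5200300/33554432, P(S=1)=5200300/33554432, P(S=3)=4457400/33554432, P(S=5)=3268760/33554432, P(S=7)=2042975/33554432, P(S=9)=1081575/33554432, P(S=11)=480700/33554432, P(S=13)=177100/33554432, P(S=15)=53130/33554432, P(S=17)=12650/33554432, P(S=19)=2300/33554432, P(S=21)=300/33554432, P(S=23)=25/33554432, P(S=25)=1/33554432
E[|S_25|] = Σ_m |m|·P(S_25=m) = 135207800/33554432 = 16900975/4194304

Answer: 16900975/4194304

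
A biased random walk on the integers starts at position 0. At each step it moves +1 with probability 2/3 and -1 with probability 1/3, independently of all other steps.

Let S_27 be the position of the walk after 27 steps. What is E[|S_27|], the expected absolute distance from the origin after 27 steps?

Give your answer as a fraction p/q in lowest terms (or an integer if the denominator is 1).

S_27 takes values m ≡ 1 (mod 2) with |m| ≤ 27; P(S_27=m) = C(27,(27+m)/2) · (2/3)^((27+m)/2) · (1/3)^((27-m)/2).
Distribution: P(S=-27)=1/7625597484987, P(S=-25)=2/282429536481, P(S=-23)=52/282429536481, P(S=-21)=2600/847288609443, P(S=-19)=10400/282429536481, P(S=-17)=95680/282429536481, P(S=-15)=2104960/847288609443, P(S=-13)=4209920/282429536481, P(S=-11)=21049600/282429536481, P(S=-9)=799884800/2541865828329, P(S=-7)=319953920/282429536481, P(S=-5)=988948480/282429536481, P(S=-3)=7911587840/847288609443, P(S=-1)=6085836800/282429536481, P(S=1)=12171673600/282429536481, P(S=3)=63292702720/847288609443, P(S=5)=31646351360/282429536481, P(S=7)=40954101760/282429536481, P(S=9)=409541017600/2541865828329, P(S=11)=43109580800/282429536481, P(S=13)=34487664640/282429536481, P(S=15)=68975329280/847288609443, P(S=17)=12540968960/282429536481, P(S=19)=5452595200/282429536481, P(S=21)=5452595200/847288609443, P(S=23)=436207616/282429536481, P(S=25)=67108864/282429536481, P(S=27)=134217728/7625597484987
E[|S_27|] = Σ_m |m|·P(S_27=m) = 862142190941/94143178827

Answer: 862142190941/94143178827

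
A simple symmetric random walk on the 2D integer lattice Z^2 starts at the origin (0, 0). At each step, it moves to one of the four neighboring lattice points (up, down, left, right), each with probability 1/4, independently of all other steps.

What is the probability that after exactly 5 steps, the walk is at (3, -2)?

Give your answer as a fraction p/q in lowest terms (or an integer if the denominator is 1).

Answer: 5/512

Derivation:
Let h be the number of horizontal steps (so 5-h are vertical). To end at (3,-2) need (h+3)/2 right-steps and ((5-h)-2)/2 up-steps.
Sum over h with 3 ≤ h ≤ 3, h ≡ 1 (mod 2), 5-h ≡ 0 (mod 2):
h=3: C(5,3)·C(3,3)·C(2,0) = 10·1·1 = 10
Total favorable: 10
Total paths: 4^5 = 1024
P = 10/1024 = 5/512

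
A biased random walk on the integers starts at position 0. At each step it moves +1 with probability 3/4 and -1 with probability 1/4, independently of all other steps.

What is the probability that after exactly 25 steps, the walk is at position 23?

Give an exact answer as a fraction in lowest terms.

Answer: 7060738412025/1125899906842624

Derivation:
To reach position 23 after 25 steps: need 24 steps of +1 and 1 step of -1.
Number of such sequences: C(25,24) = 25
Each has probability (3/4)^24 · (1/4)^1 = 282429536481/1125899906842624
P = 25 · 282429536481/1125899906842624 = 7060738412025/1125899906842624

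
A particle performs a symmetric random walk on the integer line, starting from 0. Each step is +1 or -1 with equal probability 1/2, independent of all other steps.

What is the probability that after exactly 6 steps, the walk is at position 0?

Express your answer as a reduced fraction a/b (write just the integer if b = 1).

Answer: 5/16

Derivation:
To return to 0 after 6 steps: need exactly 3 steps of +1 and 3 of -1.
Favorable paths: C(6,3) = 20
Total paths: 2^6 = 64
P = 20/64 = 5/16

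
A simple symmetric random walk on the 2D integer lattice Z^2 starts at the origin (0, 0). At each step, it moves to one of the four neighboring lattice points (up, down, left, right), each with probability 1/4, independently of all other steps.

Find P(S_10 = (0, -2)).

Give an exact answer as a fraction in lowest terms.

Let h be the number of horizontal steps (so 10-h are vertical). To end at (0,-2) need (h+0)/2 right-steps and ((10-h)-2)/2 up-steps.
Sum over h with 0 ≤ h ≤ 8, h ≡ 0 (mod 2), 10-h ≡ 0 (mod 2):
h=0: C(10,0)·C(0,0)·C(10,4) = 1·1·210 = 210
h=2: C(10,2)·C(2,1)·C(8,3) = 45·2·56 = 5040
h=4: C(10,4)·C(4,2)·C(6,2) = 210·6·15 = 18900
h=6: C(10,6)·C(6,3)·C(4,1) = 210·20·4 = 16800
h=8: C(10,8)·C(8,4)·C(2,0) = 45·70·1 = 3150
Total favorable: 44100
Total paths: 4^10 = 1048576
P = 44100/1048576 = 11025/262144

Answer: 11025/262144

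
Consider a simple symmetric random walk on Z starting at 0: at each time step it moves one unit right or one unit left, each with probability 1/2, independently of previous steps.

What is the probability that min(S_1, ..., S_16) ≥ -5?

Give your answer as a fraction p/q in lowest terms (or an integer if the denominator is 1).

Answer: 28067/32768

Derivation:
Let f(t,s) = #length-t paths at position s with S_1..S_t all ≥ -5.
f(t,s) = f(t-1,s-1) + f(t-1,s+1) for s ≥ -5; f(t,s) = 0 for s < -5.
t=0: f(0,0)=1
t=1: f(1,-1)=1 f(1,1)=1
t=2: f(2,-2)=1 f(2,0)=2 f(2,2)=1
t=3: f(3,-3)=1 f(3,-1)=3 f(3,1)=3 f(3,3)=1
t=4: f(4,-4)=1 f(4,-2)=4 f(4,0)=6 f(4,2)=4 f(4,4)=1
t=5: f(5,-5)=1 f(5,-3)=5 f(5,-1)=10 f(5,1)=10 f(5,3)=5 f(5,5)=1
t=6: f(6,-4)=6 f(6,-2)=15 f(6,0)=20 f(6,2)=15 f(6,4)=6 f(6,6)=1
t=7: f(7,-5)=6 f(7,-3)=21 f(7,-1)=35 f(7,1)=35 f(7,3)=21 f(7,5)=7 f(7,7)=1
t=8: f(8,-4)=27 f(8,-2)=56 f(8,0)=70 f(8,2)=56 f(8,4)=28 f(8,6)=8 f(8,8)=1
t=9: f(9,-5)=27 f(9,-3)=83 f(9,-1)=126 f(9,1)=126 f(9,3)=84 f(9,5)=36 f(9,7)=9 f(9,9)=1
t=10: f(10,-4)=110 f(10,-2)=209 f(10,0)=252 f(10,2)=210 f(10,4)=120 f(10,6)=45 f(10,8)=10 f(10,10)=1
t=11: f(11,-5)=110 f(11,-3)=319 f(11,-1)=461 f(11,1)=462 f(11,3)=330 f(11,5)=165 f(11,7)=55 f(11,9)=11 f(11,11)=1
t=12: f(12,-4)=429 f(12,-2)=780 f(12,0)=923 f(12,2)=792 f(12,4)=495 f(12,6)=220 f(12,8)=66 f(12,10)=12 f(12,12)=1
t=13: f(13,-5)=429 f(13,-3)=1209 f(13,-1)=1703 f(13,1)=1715 f(13,3)=1287 f(13,5)=715 f(13,7)=286 f(13,9)=78 f(13,11)=13 f(13,13)=1
t=14: f(14,-4)=1638 f(14,-2)=2912 f(14,0)=3418 f(14,2)=3002 f(14,4)=2002 f(14,6)=1001 f(14,8)=364 f(14,10)=91 f(14,12)=14 f(14,14)=1
t=15: f(15,-5)=1638 f(15,-3)=4550 f(15,-1)=6330 f(15,1)=6420 f(15,3)=5004 f(15,5)=3003 f(15,7)=1365 f(15,9)=455 f(15,11)=105 f(15,13)=15 f(15,15)=1
t=16: f(16,-4)=6188 f(16,-2)=10880 f(16,0)=12750 f(16,2)=11424 f(16,4)=8007 f(16,6)=4368 f(16,8)=1820 f(16,10)=560 f(16,12)=120 f(16,14)=16 f(16,16)=1
Σ_s f(16,s) = 56134
P = 56134/65536 = 28067/32768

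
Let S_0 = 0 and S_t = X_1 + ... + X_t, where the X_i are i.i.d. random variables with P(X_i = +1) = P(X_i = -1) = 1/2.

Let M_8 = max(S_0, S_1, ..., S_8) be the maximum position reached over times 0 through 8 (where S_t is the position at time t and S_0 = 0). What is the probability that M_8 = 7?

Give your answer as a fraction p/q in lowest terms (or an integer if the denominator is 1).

Answer: 1/256

Derivation:
Let M_8 = max(S_0,...,S_8). Use the reflection principle: for j ≥ 1, #{paths with M_8 ≥ j} = #{S_8 ≥ j} + #{S_8 ≥ j+1}.
By reflection, #{M_8 ≥ 7} = #{S_8 ≥ 7} + #{S_8 ≥ 8} = 1 + 1 = 2.
#{M_8 ≥ 8} = #{S_8 ≥ 8} + #{S_8 ≥ 9} = 1 + 0 = 1.
#{M_8 = 7} = 2 - 1 = 1.
P(M_8 = 7) = 1/256 = 1/256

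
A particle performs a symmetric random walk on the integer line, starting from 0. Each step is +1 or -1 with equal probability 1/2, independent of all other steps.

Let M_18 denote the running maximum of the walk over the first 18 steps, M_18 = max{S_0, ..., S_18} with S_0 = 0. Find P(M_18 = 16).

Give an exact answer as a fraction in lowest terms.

Let M_18 = max(S_0,...,S_18). Use the reflection principle: for j ≥ 1, #{paths with M_18 ≥ j} = #{S_18 ≥ j} + #{S_18 ≥ j+1}.
By reflection, #{M_18 ≥ 16} = #{S_18 ≥ 16} + #{S_18 ≥ 17} = 19 + 1 = 20.
#{M_18 ≥ 17} = #{S_18 ≥ 17} + #{S_18 ≥ 18} = 1 + 1 = 2.
#{M_18 = 16} = 20 - 2 = 18.
P(M_18 = 16) = 18/262144 = 9/131072

Answer: 9/131072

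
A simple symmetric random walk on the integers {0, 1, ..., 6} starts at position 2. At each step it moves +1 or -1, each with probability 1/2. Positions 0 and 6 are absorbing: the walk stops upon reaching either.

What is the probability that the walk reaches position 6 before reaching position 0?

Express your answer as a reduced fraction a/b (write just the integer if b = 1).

Answer: 1/3

Derivation:
Symmetric walk (p = 1/2): the harmonic-function argument gives P(hit 6 before 0 | start at 2) = a/N.
P = 2/6 = 1/3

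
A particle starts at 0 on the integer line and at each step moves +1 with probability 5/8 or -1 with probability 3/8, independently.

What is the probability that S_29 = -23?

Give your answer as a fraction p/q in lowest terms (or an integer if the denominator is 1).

To reach position -23 after 29 steps: need 3 steps of +1 and 26 steps of -1.
Number of such sequences: C(29,3) = 3654
Each has probability (5/8)^3 · (3/8)^26 = 317733228541125/154742504910672534362390528
P = 3654 · 317733228541125/154742504910672534362390528 = 580498608544635375/77371252455336267181195264

Answer: 580498608544635375/77371252455336267181195264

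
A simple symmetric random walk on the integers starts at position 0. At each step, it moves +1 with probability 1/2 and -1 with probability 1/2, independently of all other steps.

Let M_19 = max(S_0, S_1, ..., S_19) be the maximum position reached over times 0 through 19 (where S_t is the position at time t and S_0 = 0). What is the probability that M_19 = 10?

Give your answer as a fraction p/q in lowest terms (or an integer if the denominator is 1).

Let M_19 = max(S_0,...,S_19). Use the reflection principle: for j ≥ 1, #{paths with M_19 ≥ j} = #{S_19 ≥ j} + #{S_19 ≥ j+1}.
By reflection, #{M_19 ≥ 10} = #{S_19 ≥ 10} + #{S_19 ≥ 11} = 5036 + 5036 = 10072.
#{M_19 ≥ 11} = #{S_19 ≥ 11} + #{S_19 ≥ 12} = 5036 + 1160 = 6196.
#{M_19 = 10} = 10072 - 6196 = 3876.
P(M_19 = 10) = 3876/524288 = 969/131072

Answer: 969/131072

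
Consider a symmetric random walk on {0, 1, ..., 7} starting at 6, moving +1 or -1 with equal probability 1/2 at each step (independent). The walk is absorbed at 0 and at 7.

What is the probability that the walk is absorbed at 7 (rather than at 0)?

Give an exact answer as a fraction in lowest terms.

Answer: 6/7

Derivation:
Symmetric walk (p = 1/2): the harmonic-function argument gives P(hit 7 before 0 | start at 6) = a/N.
P = 6/7 = 6/7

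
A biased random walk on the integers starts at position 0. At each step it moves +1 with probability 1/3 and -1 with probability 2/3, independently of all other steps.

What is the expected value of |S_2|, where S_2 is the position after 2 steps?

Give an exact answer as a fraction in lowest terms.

S_2 takes values m ≡ 0 (mod 2) with |m| ≤ 2; P(S_2=m) = C(2,(2+m)/2) · (1/3)^((2+m)/2) · (2/3)^((2-m)/2).
Distribution: P(S=-2)=4/9, P(S=0)=4/9, P(S=2)=1/9
E[|S_2|] = Σ_m |m|·P(S_2=m) = 10/9

Answer: 10/9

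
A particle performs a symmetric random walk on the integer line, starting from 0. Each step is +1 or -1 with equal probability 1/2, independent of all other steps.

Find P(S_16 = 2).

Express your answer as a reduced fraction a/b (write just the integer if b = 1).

To reach position 2 after 16 steps: need 9 steps of +1 and 7 of -1.
Favorable paths: C(16,9) = 11440
Total paths: 2^16 = 65536
P = 11440/65536 = 715/4096

Answer: 715/4096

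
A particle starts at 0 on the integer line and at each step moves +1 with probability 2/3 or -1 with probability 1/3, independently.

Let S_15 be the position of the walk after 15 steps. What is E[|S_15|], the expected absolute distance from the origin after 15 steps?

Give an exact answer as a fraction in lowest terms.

Answer: 2839115/531441

Derivation:
S_15 takes values m ≡ 1 (mod 2) with |m| ≤ 15; P(S_15=m) = C(15,(15+m)/2) · (2/3)^((15+m)/2) · (1/3)^((15-m)/2).
Distribution: P(S=-15)=1/14348907, P(S=-13)=10/4782969, P(S=-11)=140/4782969, P(S=-9)=3640/14348907, P(S=-7)=7280/4782969, P(S=-5)=32032/4782969, P(S=-3)=320320/14348907, P(S=-1)=91520/1594323, P(S=1)=183040/1594323, P(S=3)=2562560/14348907, P(S=5)=1025024/4782969, P(S=7)=931840/4782969, P(S=9)=1863680/14348907, P(S=11)=286720/4782969, P(S=13)=81920/4782969, P(S=15)=32768/14348907
E[|S_15|] = Σ_m |m|·P(S_15=m) = 2839115/531441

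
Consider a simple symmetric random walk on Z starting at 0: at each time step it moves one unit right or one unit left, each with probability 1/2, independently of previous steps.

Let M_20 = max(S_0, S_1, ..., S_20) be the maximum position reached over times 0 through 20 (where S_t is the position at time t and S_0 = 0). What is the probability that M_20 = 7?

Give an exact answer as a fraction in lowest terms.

Answer: 4845/131072

Derivation:
Let M_20 = max(S_0,...,S_20). Use the reflection principle: for j ≥ 1, #{paths with M_20 ≥ j} = #{S_20 ≥ j} + #{S_20 ≥ j+1}.
By reflection, #{M_20 ≥ 7} = #{S_20 ≥ 7} + #{S_20 ≥ 8} = 60460 + 60460 = 120920.
#{M_20 ≥ 8} = #{S_20 ≥ 8} + #{S_20 ≥ 9} = 60460 + 21700 = 82160.
#{M_20 = 7} = 120920 - 82160 = 38760.
P(M_20 = 7) = 38760/1048576 = 4845/131072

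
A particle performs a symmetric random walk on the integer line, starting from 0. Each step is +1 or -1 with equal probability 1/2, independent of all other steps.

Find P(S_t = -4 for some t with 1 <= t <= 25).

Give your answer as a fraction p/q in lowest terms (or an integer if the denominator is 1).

Count via complement. Let g(t,s) = #length-t paths at position s with S_1..S_t all ≠ -4.
g(t,s) = g(t-1,s-1) + g(t-1,s+1) for s ≠ -4; g(t,-4) = 0.
t=0: g(0,0)=1
t=1: g(1,-1)=1 g(1,1)=1
t=2: g(2,-2)=1 g(2,0)=2 g(2,2)=1
t=3: g(3,-3)=1 g(3,-1)=3 g(3,1)=3 g(3,3)=1
t=4: g(4,-2)=4 g(4,0)=6 g(4,2)=4 g(4,4)=1
t=5: g(5,-3)=4 g(5,-1)=10 g(5,1)=10 g(5,3)=5 g(5,5)=1
t=6: g(6,-2)=14 g(6,0)=20 g(6,2)=15 g(6,4)=6 g(6,6)=1
t=7: g(7,-3)=14 g(7,-1)=34 g(7,1)=35 g(7,3)=21 g(7,5)=7 g(7,7)=1
t=8: g(8,-2)=48 g(8,0)=69 g(8,2)=56 g(8,4)=28 g(8,6)=8 g(8,8)=1
t=9: g(9,-3)=48 g(9,-1)=117 g(9,1)=125 g(9,3)=84 g(9,5)=36 g(9,7)=9 g(9,9)=1
t=10: g(10,-2)=165 g(10,0)=242 g(10,2)=209 g(10,4)=120 g(10,6)=45 g(10,8)=10 g(10,10)=1
t=11: g(11,-3)=165 g(11,-1)=407 g(11,1)=451 g(11,3)=329 g(11,5)=165 g(11,7)=55 g(11,9)=11 g(11,11)=1
t=12: g(12,-2)=572 g(12,0)=858 g(12,2)=780 g(12,4)=494 g(12,6)=220 g(12,8)=66 g(12,10)=12 g(12,12)=1
t=13: g(13,-3)=572 g(13,-1)=1430 g(13,1)=1638 g(13,3)=1274 g(13,5)=714 g(13,7)=286 g(13,9)=78 g(13,11)=13 g(13,13)=1
t=14: g(14,-2)=2002 g(14,0)=3068 g(14,2)=2912 g(14,4)=1988 g(14,6)=1000 g(14,8)=364 g(14,10)=91 g(14,12)=14 g(14,14)=1
t=15: g(15,-3)=2002 g(15,-1)=5070 g(15,1)=5980 g(15,3)=4900 g(15,5)=2988 g(15,7)=1364 g(15,9)=455 g(15,11)=105 g(15,13)=15 g(15,15)=1
t=16: g(16,-2)=7072 g(16,0)=11050 g(16,2)=10880 g(16,4)=7888 g(16,6)=4352 g(16,8)=1819 g(16,10)=560 g(16,12)=120 g(16,14)=16 g(16,16)=1
t=17: g(17,-3)=7072 g(17,-1)=18122 g(17,1)=21930 g(17,3)=18768 g(17,5)=12240 g(17,7)=6171 g(17,9)=2379 g(17,11)=680 g(17,13)=136 g(17,15)=17 g(17,17)=1
t=18: g(18,-2)=25194 g(18,0)=40052 g(18,2)=40698 g(18,4)=31008 g(18,6)=18411 g(18,8)=8550 g(18,10)=3059 g(18,12)=816 g(18,14)=153 g(18,16)=18 g(18,18)=1
t=19: g(19,-3)=25194 g(19,-1)=65246 g(19,1)=80750 g(19,3)=71706 g(19,5)=49419 g(19,7)=26961 g(19,9)=11609 g(19,11)=3875 g(19,13)=969 g(19,15)=171 g(19,17)=19 g(19,19)=1
t=20: g(20,-2)=90440 g(20,0)=145996 g(20,2)=152456 g(20,4)=121125 g(20,6)=76380 g(20,8)=38570 g(20,10)=15484 g(20,12)=4844 g(20,14)=1140 g(20,16)=190 g(20,18)=20 g(20,20)=1
t=21: g(21,-3)=90440 g(21,-1)=236436 g(21,1)=298452 g(21,3)=273581 g(21,5)=197505 g(21,7)=114950 g(21,9)=54054 g(21,11)=20328 g(21,13)=5984 g(21,15)=1330 g(21,17)=210 g(21,19)=21 g(21,21)=1
t=22: g(22,-2)=326876 g(22,0)=534888 g(22,2)=572033 g(22,4)=471086 g(22,6)=312455 g(22,8)=169004 g(22,10)=74382 g(22,12)=26312 g(22,14)=7314 g(22,16)=1540 g(22,18)=231 g(22,20)=22 g(22,22)=1
t=23: g(23,-3)=326876 g(23,-1)=861764 g(23,1)=1106921 g(23,3)=1043119 g(23,5)=783541 g(23,7)=481459 g(23,9)=243386 g(23,11)=100694 g(23,13)=33626 g(23,15)=8854 g(23,17)=1771 g(23,19)=253 g(23,21)=23 g(23,23)=1
t=24: g(24,-2)=1188640 g(24,0)=1968685 g(24,2)=2150040 g(24,4)=1826660 g(24,6)=1265000 g(24,8)=724845 g(24,10)=344080 g(24,12)=134320 g(24,14)=42480 g(24,16)=10625 g(24,18)=2024 g(24,20)=276 g(24,22)=24 g(24,24)=1
t=25: g(25,-3)=1188640 g(25,-1)=3157325 g(25,1)=4118725 g(25,3)=3976700 g(25,5)=3091660 g(25,7)=1989845 g(25,9)=1068925 g(25,11)=478400 g(25,13)=176800 g(25,15)=53105 g(25,17)=12649 g(25,19)=2300 g(25,21)=300 g(25,23)=25 g(25,25)=1
Paths never hitting -4: Σ_s g(25,s) = 19315400
Paths hitting -4: 2^25 - 19315400 = 14239032
P = 14239032/33554432 = 1779879/4194304

Answer: 1779879/4194304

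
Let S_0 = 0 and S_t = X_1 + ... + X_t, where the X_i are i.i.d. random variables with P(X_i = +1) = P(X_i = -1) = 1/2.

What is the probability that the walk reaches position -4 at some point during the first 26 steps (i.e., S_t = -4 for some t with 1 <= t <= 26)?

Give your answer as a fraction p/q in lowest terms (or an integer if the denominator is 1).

Count via complement. Let g(t,s) = #length-t paths at position s with S_1..S_t all ≠ -4.
g(t,s) = g(t-1,s-1) + g(t-1,s+1) for s ≠ -4; g(t,-4) = 0.
t=0: g(0,0)=1
t=1: g(1,-1)=1 g(1,1)=1
t=2: g(2,-2)=1 g(2,0)=2 g(2,2)=1
t=3: g(3,-3)=1 g(3,-1)=3 g(3,1)=3 g(3,3)=1
t=4: g(4,-2)=4 g(4,0)=6 g(4,2)=4 g(4,4)=1
t=5: g(5,-3)=4 g(5,-1)=10 g(5,1)=10 g(5,3)=5 g(5,5)=1
t=6: g(6,-2)=14 g(6,0)=20 g(6,2)=15 g(6,4)=6 g(6,6)=1
t=7: g(7,-3)=14 g(7,-1)=34 g(7,1)=35 g(7,3)=21 g(7,5)=7 g(7,7)=1
t=8: g(8,-2)=48 g(8,0)=69 g(8,2)=56 g(8,4)=28 g(8,6)=8 g(8,8)=1
t=9: g(9,-3)=48 g(9,-1)=117 g(9,1)=125 g(9,3)=84 g(9,5)=36 g(9,7)=9 g(9,9)=1
t=10: g(10,-2)=165 g(10,0)=242 g(10,2)=209 g(10,4)=120 g(10,6)=45 g(10,8)=10 g(10,10)=1
t=11: g(11,-3)=165 g(11,-1)=407 g(11,1)=451 g(11,3)=329 g(11,5)=165 g(11,7)=55 g(11,9)=11 g(11,11)=1
t=12: g(12,-2)=572 g(12,0)=858 g(12,2)=780 g(12,4)=494 g(12,6)=220 g(12,8)=66 g(12,10)=12 g(12,12)=1
t=13: g(13,-3)=572 g(13,-1)=1430 g(13,1)=1638 g(13,3)=1274 g(13,5)=714 g(13,7)=286 g(13,9)=78 g(13,11)=13 g(13,13)=1
t=14: g(14,-2)=2002 g(14,0)=3068 g(14,2)=2912 g(14,4)=1988 g(14,6)=1000 g(14,8)=364 g(14,10)=91 g(14,12)=14 g(14,14)=1
t=15: g(15,-3)=2002 g(15,-1)=5070 g(15,1)=5980 g(15,3)=4900 g(15,5)=2988 g(15,7)=1364 g(15,9)=455 g(15,11)=105 g(15,13)=15 g(15,15)=1
t=16: g(16,-2)=7072 g(16,0)=11050 g(16,2)=10880 g(16,4)=7888 g(16,6)=4352 g(16,8)=1819 g(16,10)=560 g(16,12)=120 g(16,14)=16 g(16,16)=1
t=17: g(17,-3)=7072 g(17,-1)=18122 g(17,1)=21930 g(17,3)=18768 g(17,5)=12240 g(17,7)=6171 g(17,9)=2379 g(17,11)=680 g(17,13)=136 g(17,15)=17 g(17,17)=1
t=18: g(18,-2)=25194 g(18,0)=40052 g(18,2)=40698 g(18,4)=31008 g(18,6)=18411 g(18,8)=8550 g(18,10)=3059 g(18,12)=816 g(18,14)=153 g(18,16)=18 g(18,18)=1
t=19: g(19,-3)=25194 g(19,-1)=65246 g(19,1)=80750 g(19,3)=71706 g(19,5)=49419 g(19,7)=26961 g(19,9)=11609 g(19,11)=3875 g(19,13)=969 g(19,15)=171 g(19,17)=19 g(19,19)=1
t=20: g(20,-2)=90440 g(20,0)=145996 g(20,2)=152456 g(20,4)=121125 g(20,6)=76380 g(20,8)=38570 g(20,10)=15484 g(20,12)=4844 g(20,14)=1140 g(20,16)=190 g(20,18)=20 g(20,20)=1
t=21: g(21,-3)=90440 g(21,-1)=236436 g(21,1)=298452 g(21,3)=273581 g(21,5)=197505 g(21,7)=114950 g(21,9)=54054 g(21,11)=20328 g(21,13)=5984 g(21,15)=1330 g(21,17)=210 g(21,19)=21 g(21,21)=1
t=22: g(22,-2)=326876 g(22,0)=534888 g(22,2)=572033 g(22,4)=471086 g(22,6)=312455 g(22,8)=169004 g(22,10)=74382 g(22,12)=26312 g(22,14)=7314 g(22,16)=1540 g(22,18)=231 g(22,20)=22 g(22,22)=1
t=23: g(23,-3)=326876 g(23,-1)=861764 g(23,1)=1106921 g(23,3)=1043119 g(23,5)=783541 g(23,7)=481459 g(23,9)=243386 g(23,11)=100694 g(23,13)=33626 g(23,15)=8854 g(23,17)=1771 g(23,19)=253 g(23,21)=23 g(23,23)=1
t=24: g(24,-2)=1188640 g(24,0)=1968685 g(24,2)=2150040 g(24,4)=1826660 g(24,6)=1265000 g(24,8)=724845 g(24,10)=344080 g(24,12)=134320 g(24,14)=42480 g(24,16)=10625 g(24,18)=2024 g(24,20)=276 g(24,22)=24 g(24,24)=1
t=25: g(25,-3)=1188640 g(25,-1)=3157325 g(25,1)=4118725 g(25,3)=3976700 g(25,5)=3091660 g(25,7)=1989845 g(25,9)=1068925 g(25,11)=478400 g(25,13)=176800 g(25,15)=53105 g(25,17)=12649 g(25,19)=2300 g(25,21)=300 g(25,23)=25 g(25,25)=1
t=26: g(26,-2)=4345965 g(26,0)=7276050 g(26,2)=8095425 g(26,4)=7068360 g(26,6)=5081505 g(26,8)=3058770 g(26,10)=1547325 g(26,12)=655200 g(26,14)=229905 g(26,16)=65754 g(26,18)=14949 g(26,20)=2600 g(26,22)=325 g(26,24)=26 g(26,26)=1
Paths never hitting -4: Σ_s g(26,s) = 37442160
Paths hitting -4: 2^26 - 37442160 = 29666704
P = 29666704/67108864 = 1854169/4194304

Answer: 1854169/4194304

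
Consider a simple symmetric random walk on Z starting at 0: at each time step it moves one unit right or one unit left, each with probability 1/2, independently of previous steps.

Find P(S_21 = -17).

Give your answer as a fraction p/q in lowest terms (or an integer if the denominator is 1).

To reach position -17 after 21 steps: need 2 steps of +1 and 19 of -1.
Favorable paths: C(21,2) = 210
Total paths: 2^21 = 2097152
P = 210/2097152 = 105/1048576

Answer: 105/1048576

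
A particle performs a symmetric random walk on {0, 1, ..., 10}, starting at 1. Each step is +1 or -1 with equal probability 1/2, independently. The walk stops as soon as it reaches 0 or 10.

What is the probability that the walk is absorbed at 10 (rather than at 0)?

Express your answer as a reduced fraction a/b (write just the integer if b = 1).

Answer: 1/10

Derivation:
Symmetric walk (p = 1/2): the harmonic-function argument gives P(hit 10 before 0 | start at 1) = a/N.
P = 1/10 = 1/10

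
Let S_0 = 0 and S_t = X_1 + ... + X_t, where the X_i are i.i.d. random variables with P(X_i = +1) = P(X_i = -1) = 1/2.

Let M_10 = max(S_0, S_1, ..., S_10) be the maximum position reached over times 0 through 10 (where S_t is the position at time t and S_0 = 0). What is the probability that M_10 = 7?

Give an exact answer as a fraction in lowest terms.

Let M_10 = max(S_0,...,S_10). Use the reflection principle: for j ≥ 1, #{paths with M_10 ≥ j} = #{S_10 ≥ j} + #{S_10 ≥ j+1}.
By reflection, #{M_10 ≥ 7} = #{S_10 ≥ 7} + #{S_10 ≥ 8} = 11 + 11 = 22.
#{M_10 ≥ 8} = #{S_10 ≥ 8} + #{S_10 ≥ 9} = 11 + 1 = 12.
#{M_10 = 7} = 22 - 12 = 10.
P(M_10 = 7) = 10/1024 = 5/512

Answer: 5/512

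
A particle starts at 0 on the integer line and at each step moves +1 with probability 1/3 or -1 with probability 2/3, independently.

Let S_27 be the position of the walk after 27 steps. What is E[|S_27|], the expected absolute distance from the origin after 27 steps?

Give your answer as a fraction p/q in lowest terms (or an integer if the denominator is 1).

Answer: 862142190941/94143178827

Derivation:
S_27 takes values m ≡ 1 (mod 2) with |m| ≤ 27; P(S_27=m) = C(27,(27+m)/2) · (1/3)^((27+m)/2) · (2/3)^((27-m)/2).
Distribution: P(S=-27)=134217728/7625597484987, P(S=-25)=67108864/282429536481, P(S=-23)=436207616/282429536481, P(S=-21)=5452595200/847288609443, P(S=-19)=5452595200/282429536481, P(S=-17)=12540968960/282429536481, P(S=-15)=68975329280/847288609443, P(S=-13)=34487664640/282429536481, P(S=-11)=43109580800/282429536481, P(S=-9)=409541017600/2541865828329, P(S=-7)=40954101760/282429536481, P(S=-5)=31646351360/282429536481, P(S=-3)=63292702720/847288609443, P(S=-1)=12171673600/282429536481, P(S=1)=6085836800/282429536481, P(S=3)=7911587840/847288609443, P(S=5)=988948480/282429536481, P(S=7)=319953920/282429536481, P(S=9)=799884800/2541865828329, P(S=11)=21049600/282429536481, P(S=13)=4209920/282429536481, P(S=15)=2104960/847288609443, P(S=17)=95680/282429536481, P(S=19)=10400/282429536481, P(S=21)=2600/847288609443, P(S=23)=52/282429536481, P(S=25)=2/282429536481, P(S=27)=1/7625597484987
E[|S_27|] = Σ_m |m|·P(S_27=m) = 862142190941/94143178827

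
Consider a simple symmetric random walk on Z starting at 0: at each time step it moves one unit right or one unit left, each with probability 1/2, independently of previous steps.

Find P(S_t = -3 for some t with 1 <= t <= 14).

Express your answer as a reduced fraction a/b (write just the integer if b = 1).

Answer: 3473/8192

Derivation:
Count via complement. Let g(t,s) = #length-t paths at position s with S_1..S_t all ≠ -3.
g(t,s) = g(t-1,s-1) + g(t-1,s+1) for s ≠ -3; g(t,-3) = 0.
t=0: g(0,0)=1
t=1: g(1,-1)=1 g(1,1)=1
t=2: g(2,-2)=1 g(2,0)=2 g(2,2)=1
t=3: g(3,-1)=3 g(3,1)=3 g(3,3)=1
t=4: g(4,-2)=3 g(4,0)=6 g(4,2)=4 g(4,4)=1
t=5: g(5,-1)=9 g(5,1)=10 g(5,3)=5 g(5,5)=1
t=6: g(6,-2)=9 g(6,0)=19 g(6,2)=15 g(6,4)=6 g(6,6)=1
t=7: g(7,-1)=28 g(7,1)=34 g(7,3)=21 g(7,5)=7 g(7,7)=1
t=8: g(8,-2)=28 g(8,0)=62 g(8,2)=55 g(8,4)=28 g(8,6)=8 g(8,8)=1
t=9: g(9,-1)=90 g(9,1)=117 g(9,3)=83 g(9,5)=36 g(9,7)=9 g(9,9)=1
t=10: g(10,-2)=90 g(10,0)=207 g(10,2)=200 g(10,4)=119 g(10,6)=45 g(10,8)=10 g(10,10)=1
t=11: g(11,-1)=297 g(11,1)=407 g(11,3)=319 g(11,5)=164 g(11,7)=55 g(11,9)=11 g(11,11)=1
t=12: g(12,-2)=297 g(12,0)=704 g(12,2)=726 g(12,4)=483 g(12,6)=219 g(12,8)=66 g(12,10)=12 g(12,12)=1
t=13: g(13,-1)=1001 g(13,1)=1430 g(13,3)=1209 g(13,5)=702 g(13,7)=285 g(13,9)=78 g(13,11)=13 g(13,13)=1
t=14: g(14,-2)=1001 g(14,0)=2431 g(14,2)=2639 g(14,4)=1911 g(14,6)=987 g(14,8)=363 g(14,10)=91 g(14,12)=14 g(14,14)=1
Paths never hitting -3: Σ_s g(14,s) = 9438
Paths hitting -3: 2^14 - 9438 = 6946
P = 6946/16384 = 3473/8192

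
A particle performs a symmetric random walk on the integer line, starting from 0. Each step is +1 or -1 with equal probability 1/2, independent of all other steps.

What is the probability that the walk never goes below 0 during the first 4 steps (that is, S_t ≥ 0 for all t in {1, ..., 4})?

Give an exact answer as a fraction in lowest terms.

Let f(t,s) = #length-t paths at position s with S_1..S_t all ≥ 0.
f(t,s) = f(t-1,s-1) + f(t-1,s+1) for s ≥ 0; f(t,s) = 0 for s < 0.
t=0: f(0,0)=1
t=1: f(1,1)=1
t=2: f(2,0)=1 f(2,2)=1
t=3: f(3,1)=2 f(3,3)=1
t=4: f(4,0)=2 f(4,2)=3 f(4,4)=1
Σ_s f(4,s) = 6
P = 6/16 = 3/8

Answer: 3/8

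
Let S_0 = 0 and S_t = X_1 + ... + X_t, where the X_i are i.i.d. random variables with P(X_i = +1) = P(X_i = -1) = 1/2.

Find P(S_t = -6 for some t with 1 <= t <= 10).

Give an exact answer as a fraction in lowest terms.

Count via complement. Let g(t,s) = #length-t paths at position s with S_1..S_t all ≠ -6.
g(t,s) = g(t-1,s-1) + g(t-1,s+1) for s ≠ -6; g(t,-6) = 0.
t=0: g(0,0)=1
t=1: g(1,-1)=1 g(1,1)=1
t=2: g(2,-2)=1 g(2,0)=2 g(2,2)=1
t=3: g(3,-3)=1 g(3,-1)=3 g(3,1)=3 g(3,3)=1
t=4: g(4,-4)=1 g(4,-2)=4 g(4,0)=6 g(4,2)=4 g(4,4)=1
t=5: g(5,-5)=1 g(5,-3)=5 g(5,-1)=10 g(5,1)=10 g(5,3)=5 g(5,5)=1
t=6: g(6,-4)=6 g(6,-2)=15 g(6,0)=20 g(6,2)=15 g(6,4)=6 g(6,6)=1
t=7: g(7,-5)=6 g(7,-3)=21 g(7,-1)=35 g(7,1)=35 g(7,3)=21 g(7,5)=7 g(7,7)=1
t=8: g(8,-4)=27 g(8,-2)=56 g(8,0)=70 g(8,2)=56 g(8,4)=28 g(8,6)=8 g(8,8)=1
t=9: g(9,-5)=27 g(9,-3)=83 g(9,-1)=126 g(9,1)=126 g(9,3)=84 g(9,5)=36 g(9,7)=9 g(9,9)=1
t=10: g(10,-4)=110 g(10,-2)=209 g(10,0)=252 g(10,2)=210 g(10,4)=120 g(10,6)=45 g(10,8)=10 g(10,10)=1
Paths never hitting -6: Σ_s g(10,s) = 957
Paths hitting -6: 2^10 - 957 = 67
P = 67/1024 = 67/1024

Answer: 67/1024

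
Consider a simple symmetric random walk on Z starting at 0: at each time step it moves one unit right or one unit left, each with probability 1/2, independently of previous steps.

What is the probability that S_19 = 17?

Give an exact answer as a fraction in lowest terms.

Answer: 19/524288

Derivation:
To reach position 17 after 19 steps: need 18 steps of +1 and 1 of -1.
Favorable paths: C(19,18) = 19
Total paths: 2^19 = 524288
P = 19/524288 = 19/524288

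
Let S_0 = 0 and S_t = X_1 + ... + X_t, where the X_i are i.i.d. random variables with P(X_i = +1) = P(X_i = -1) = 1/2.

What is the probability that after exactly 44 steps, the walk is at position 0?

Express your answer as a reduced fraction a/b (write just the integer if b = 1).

To return to 0 after 44 steps: need exactly 22 steps of +1 and 22 of -1.
Favorable paths: C(44,22) = 2104098963720
Total paths: 2^44 = 17592186044416
P = 2104098963720/17592186044416 = 263012370465/2199023255552

Answer: 263012370465/2199023255552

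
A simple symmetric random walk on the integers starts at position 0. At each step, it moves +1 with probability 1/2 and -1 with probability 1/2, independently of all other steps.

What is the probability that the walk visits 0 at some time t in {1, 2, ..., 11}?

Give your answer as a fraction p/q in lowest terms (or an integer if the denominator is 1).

Count via complement. Let g(t,s) = #length-t paths at position s with S_1..S_t all ≠ 0.
g(t,s) = g(t-1,s-1) + g(t-1,s+1) for s ≠ 0; g(t,0) = 0.
t=0: g(0,0)=1
t=1: g(1,-1)=1 g(1,1)=1
t=2: g(2,-2)=1 g(2,2)=1
t=3: g(3,-3)=1 g(3,-1)=1 g(3,1)=1 g(3,3)=1
t=4: g(4,-4)=1 g(4,-2)=2 g(4,2)=2 g(4,4)=1
t=5: g(5,-5)=1 g(5,-3)=3 g(5,-1)=2 g(5,1)=2 g(5,3)=3 g(5,5)=1
t=6: g(6,-6)=1 g(6,-4)=4 g(6,-2)=5 g(6,2)=5 g(6,4)=4 g(6,6)=1
t=7: g(7,-7)=1 g(7,-5)=5 g(7,-3)=9 g(7,-1)=5 g(7,1)=5 g(7,3)=9 g(7,5)=5 g(7,7)=1
t=8: g(8,-8)=1 g(8,-6)=6 g(8,-4)=14 g(8,-2)=14 g(8,2)=14 g(8,4)=14 g(8,6)=6 g(8,8)=1
t=9: g(9,-9)=1 g(9,-7)=7 g(9,-5)=20 g(9,-3)=28 g(9,-1)=14 g(9,1)=14 g(9,3)=28 g(9,5)=20 g(9,7)=7 g(9,9)=1
t=10: g(10,-10)=1 g(10,-8)=8 g(10,-6)=27 g(10,-4)=48 g(10,-2)=42 g(10,2)=42 g(10,4)=48 g(10,6)=27 g(10,8)=8 g(10,10)=1
t=11: g(11,-11)=1 g(11,-9)=9 g(11,-7)=35 g(11,-5)=75 g(11,-3)=90 g(11,-1)=42 g(11,1)=42 g(11,3)=90 g(11,5)=75 g(11,7)=35 g(11,9)=9 g(11,11)=1
Paths never hitting 0: Σ_s g(11,s) = 504
Paths hitting 0: 2^11 - 504 = 1544
P = 1544/2048 = 193/256

Answer: 193/256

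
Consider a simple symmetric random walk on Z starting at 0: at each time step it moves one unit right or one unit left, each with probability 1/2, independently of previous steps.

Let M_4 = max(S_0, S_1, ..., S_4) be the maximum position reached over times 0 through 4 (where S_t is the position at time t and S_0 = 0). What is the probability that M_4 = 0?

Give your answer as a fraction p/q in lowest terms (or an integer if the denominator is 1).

Let M_4 = max(S_0,...,S_4). Use the reflection principle: for j ≥ 1, #{paths with M_4 ≥ j} = #{S_4 ≥ j} + #{S_4 ≥ j+1}.
P(M_4 ≥ 0) = 1 since S_0 = 0, so #{M_4 ≥ 0} = 16.
#{M_4 ≥ 1} = #{S_4 ≥ 1} + #{S_4 ≥ 2} = 5 + 5 = 10.
#{M_4 = 0} = 16 - 10 = 6.
P(M_4 = 0) = 6/16 = 3/8

Answer: 3/8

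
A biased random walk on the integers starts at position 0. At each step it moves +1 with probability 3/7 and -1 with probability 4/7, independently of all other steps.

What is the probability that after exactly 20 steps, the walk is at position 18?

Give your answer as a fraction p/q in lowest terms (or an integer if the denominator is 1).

Answer: 92980917360/79792266297612001

Derivation:
To reach position 18 after 20 steps: need 19 steps of +1 and 1 step of -1.
Number of such sequences: C(20,19) = 20
Each has probability (3/7)^19 · (4/7)^1 = 4649045868/79792266297612001
P = 20 · 4649045868/79792266297612001 = 92980917360/79792266297612001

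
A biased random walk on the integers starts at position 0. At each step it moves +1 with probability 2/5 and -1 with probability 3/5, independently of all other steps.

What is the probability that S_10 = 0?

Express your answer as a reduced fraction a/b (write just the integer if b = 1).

Answer: 1959552/9765625

Derivation:
To be at 0 after 10 steps: need exactly 5 steps of +1 and 5 of -1.
Number of such sequences: C(10,5) = 252
Each has probability (2/5)^5 · (3/5)^5 = 7776/9765625
P = 252 · 7776/9765625 = 1959552/9765625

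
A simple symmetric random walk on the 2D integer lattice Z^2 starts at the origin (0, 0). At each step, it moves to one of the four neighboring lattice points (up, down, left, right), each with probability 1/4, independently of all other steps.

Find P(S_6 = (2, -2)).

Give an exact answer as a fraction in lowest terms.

Let h be the number of horizontal steps (so 6-h are vertical). To end at (2,-2) need (h+2)/2 right-steps and ((6-h)-2)/2 up-steps.
Sum over h with 2 ≤ h ≤ 4, h ≡ 0 (mod 2), 6-h ≡ 0 (mod 2):
h=2: C(6,2)·C(2,2)·C(4,1) = 15·1·4 = 60
h=4: C(6,4)·C(4,3)·C(2,0) = 15·4·1 = 60
Total favorable: 120
Total paths: 4^6 = 4096
P = 120/4096 = 15/512

Answer: 15/512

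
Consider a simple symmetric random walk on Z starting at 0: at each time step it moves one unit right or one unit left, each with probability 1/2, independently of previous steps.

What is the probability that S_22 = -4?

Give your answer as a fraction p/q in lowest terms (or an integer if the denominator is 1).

Answer: 124355/1048576

Derivation:
To reach position -4 after 22 steps: need 9 steps of +1 and 13 of -1.
Favorable paths: C(22,9) = 497420
Total paths: 2^22 = 4194304
P = 497420/4194304 = 124355/1048576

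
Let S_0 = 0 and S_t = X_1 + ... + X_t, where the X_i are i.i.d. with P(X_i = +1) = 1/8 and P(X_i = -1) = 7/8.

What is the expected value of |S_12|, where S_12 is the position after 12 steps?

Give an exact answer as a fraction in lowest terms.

Answer: 38658687633/4294967296

Derivation:
S_12 takes values m ≡ 0 (mod 2) with |m| ≤ 12; P(S_12=m) = C(12,(12+m)/2) · (1/8)^((12+m)/2) · (7/8)^((12-m)/2).
Distribution: P(S=-12)=13841287201/68719476736, P(S=-10)=5931980229/17179869184, P(S=-8)=9321683217/34359738368, P(S=-6)=2219448385/17179869184, P(S=-4)=2853576495/68719476736, P(S=-2)=81530757/8589934592, P(S=0)=27176919/17179869184, P(S=2)=1663893/8589934592, P(S=4)=1188495/68719476736, P(S=6)=18865/17179869184, P(S=8)=1617/34359738368, P(S=10)=21/17179869184, P(S=12)=1/68719476736
E[|S_12|] = Σ_m |m|·P(S_12=m) = 38658687633/4294967296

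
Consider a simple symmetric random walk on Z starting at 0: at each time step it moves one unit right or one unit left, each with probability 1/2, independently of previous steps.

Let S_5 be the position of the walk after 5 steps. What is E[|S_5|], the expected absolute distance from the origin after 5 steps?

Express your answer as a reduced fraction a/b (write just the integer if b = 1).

Answer: 15/8

Derivation:
S_5 takes values m ≡ 1 (mod 2) with |m| ≤ 5; P(S_5=m) = C(5,(5+m)/2)/2^5.
Total paths: 2^5 = 32
Distribution: P(S=-5)=1/32, P(S=-3)=5/32, P(S=-1)=10/32, P(S=1)=10/32, P(S=3)=5/32, P(S=5)=1/32
E[|S_5|] = Σ_m |m|·P(S_5=m) = 60/32 = 15/8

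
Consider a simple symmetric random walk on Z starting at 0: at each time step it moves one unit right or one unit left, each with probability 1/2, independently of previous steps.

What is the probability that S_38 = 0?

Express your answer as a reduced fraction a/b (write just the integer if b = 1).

Answer: 4418157975/34359738368

Derivation:
To return to 0 after 38 steps: need exactly 19 steps of +1 and 19 of -1.
Favorable paths: C(38,19) = 35345263800
Total paths: 2^38 = 274877906944
P = 35345263800/274877906944 = 4418157975/34359738368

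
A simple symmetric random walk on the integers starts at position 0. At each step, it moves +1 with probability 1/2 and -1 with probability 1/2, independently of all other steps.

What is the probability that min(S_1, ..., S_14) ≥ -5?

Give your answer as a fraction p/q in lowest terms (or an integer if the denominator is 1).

Let f(t,s) = #length-t paths at position s with S_1..S_t all ≥ -5.
f(t,s) = f(t-1,s-1) + f(t-1,s+1) for s ≥ -5; f(t,s) = 0 for s < -5.
t=0: f(0,0)=1
t=1: f(1,-1)=1 f(1,1)=1
t=2: f(2,-2)=1 f(2,0)=2 f(2,2)=1
t=3: f(3,-3)=1 f(3,-1)=3 f(3,1)=3 f(3,3)=1
t=4: f(4,-4)=1 f(4,-2)=4 f(4,0)=6 f(4,2)=4 f(4,4)=1
t=5: f(5,-5)=1 f(5,-3)=5 f(5,-1)=10 f(5,1)=10 f(5,3)=5 f(5,5)=1
t=6: f(6,-4)=6 f(6,-2)=15 f(6,0)=20 f(6,2)=15 f(6,4)=6 f(6,6)=1
t=7: f(7,-5)=6 f(7,-3)=21 f(7,-1)=35 f(7,1)=35 f(7,3)=21 f(7,5)=7 f(7,7)=1
t=8: f(8,-4)=27 f(8,-2)=56 f(8,0)=70 f(8,2)=56 f(8,4)=28 f(8,6)=8 f(8,8)=1
t=9: f(9,-5)=27 f(9,-3)=83 f(9,-1)=126 f(9,1)=126 f(9,3)=84 f(9,5)=36 f(9,7)=9 f(9,9)=1
t=10: f(10,-4)=110 f(10,-2)=209 f(10,0)=252 f(10,2)=210 f(10,4)=120 f(10,6)=45 f(10,8)=10 f(10,10)=1
t=11: f(11,-5)=110 f(11,-3)=319 f(11,-1)=461 f(11,1)=462 f(11,3)=330 f(11,5)=165 f(11,7)=55 f(11,9)=11 f(11,11)=1
t=12: f(12,-4)=429 f(12,-2)=780 f(12,0)=923 f(12,2)=792 f(12,4)=495 f(12,6)=220 f(12,8)=66 f(12,10)=12 f(12,12)=1
t=13: f(13,-5)=429 f(13,-3)=1209 f(13,-1)=1703 f(13,1)=1715 f(13,3)=1287 f(13,5)=715 f(13,7)=286 f(13,9)=78 f(13,11)=13 f(13,13)=1
t=14: f(14,-4)=1638 f(14,-2)=2912 f(14,0)=3418 f(14,2)=3002 f(14,4)=2002 f(14,6)=1001 f(14,8)=364 f(14,10)=91 f(14,12)=14 f(14,14)=1
Σ_s f(14,s) = 14443
P = 14443/16384 = 14443/16384

Answer: 14443/16384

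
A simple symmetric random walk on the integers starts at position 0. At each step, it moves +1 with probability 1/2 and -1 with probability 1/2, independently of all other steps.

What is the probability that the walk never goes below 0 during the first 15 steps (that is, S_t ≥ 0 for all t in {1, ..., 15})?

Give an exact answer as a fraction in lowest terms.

Let f(t,s) = #length-t paths at position s with S_1..S_t all ≥ 0.
f(t,s) = f(t-1,s-1) + f(t-1,s+1) for s ≥ 0; f(t,s) = 0 for s < 0.
t=0: f(0,0)=1
t=1: f(1,1)=1
t=2: f(2,0)=1 f(2,2)=1
t=3: f(3,1)=2 f(3,3)=1
t=4: f(4,0)=2 f(4,2)=3 f(4,4)=1
t=5: f(5,1)=5 f(5,3)=4 f(5,5)=1
t=6: f(6,0)=5 f(6,2)=9 f(6,4)=5 f(6,6)=1
t=7: f(7,1)=14 f(7,3)=14 f(7,5)=6 f(7,7)=1
t=8: f(8,0)=14 f(8,2)=28 f(8,4)=20 f(8,6)=7 f(8,8)=1
t=9: f(9,1)=42 f(9,3)=48 f(9,5)=27 f(9,7)=8 f(9,9)=1
t=10: f(10,0)=42 f(10,2)=90 f(10,4)=75 f(10,6)=35 f(10,8)=9 f(10,10)=1
t=11: f(11,1)=132 f(11,3)=165 f(11,5)=110 f(11,7)=44 f(11,9)=10 f(11,11)=1
t=12: f(12,0)=132 f(12,2)=297 f(12,4)=275 f(12,6)=154 f(12,8)=54 f(12,10)=11 f(12,12)=1
t=13: f(13,1)=429 f(13,3)=572 f(13,5)=429 f(13,7)=208 f(13,9)=65 f(13,11)=12 f(13,13)=1
t=14: f(14,0)=429 f(14,2)=1001 f(14,4)=1001 f(14,6)=637 f(14,8)=273 f(14,10)=77 f(14,12)=13 f(14,14)=1
t=15: f(15,1)=1430 f(15,3)=2002 f(15,5)=1638 f(15,7)=910 f(15,9)=350 f(15,11)=90 f(15,13)=14 f(15,15)=1
Σ_s f(15,s) = 6435
P = 6435/32768 = 6435/32768

Answer: 6435/32768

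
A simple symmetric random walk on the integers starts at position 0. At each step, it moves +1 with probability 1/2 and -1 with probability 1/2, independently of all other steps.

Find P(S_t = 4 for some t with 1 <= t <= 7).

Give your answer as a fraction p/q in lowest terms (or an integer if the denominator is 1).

Answer: 1/8

Derivation:
Count via complement. Let g(t,s) = #length-t paths at position s with S_1..S_t all ≠ 4.
g(t,s) = g(t-1,s-1) + g(t-1,s+1) for s ≠ 4; g(t,4) = 0.
t=0: g(0,0)=1
t=1: g(1,-1)=1 g(1,1)=1
t=2: g(2,-2)=1 g(2,0)=2 g(2,2)=1
t=3: g(3,-3)=1 g(3,-1)=3 g(3,1)=3 g(3,3)=1
t=4: g(4,-4)=1 g(4,-2)=4 g(4,0)=6 g(4,2)=4
t=5: g(5,-5)=1 g(5,-3)=5 g(5,-1)=10 g(5,1)=10 g(5,3)=4
t=6: g(6,-6)=1 g(6,-4)=6 g(6,-2)=15 g(6,0)=20 g(6,2)=14
t=7: g(7,-7)=1 g(7,-5)=7 g(7,-3)=21 g(7,-1)=35 g(7,1)=34 g(7,3)=14
Paths never hitting 4: Σ_s g(7,s) = 112
Paths hitting 4: 2^7 - 112 = 16
P = 16/128 = 1/8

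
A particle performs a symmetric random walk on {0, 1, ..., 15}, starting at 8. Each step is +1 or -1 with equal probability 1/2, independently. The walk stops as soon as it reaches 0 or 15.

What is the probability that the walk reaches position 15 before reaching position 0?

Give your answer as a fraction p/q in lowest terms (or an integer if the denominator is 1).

Symmetric walk (p = 1/2): the harmonic-function argument gives P(hit 15 before 0 | start at 8) = a/N.
P = 8/15 = 8/15

Answer: 8/15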